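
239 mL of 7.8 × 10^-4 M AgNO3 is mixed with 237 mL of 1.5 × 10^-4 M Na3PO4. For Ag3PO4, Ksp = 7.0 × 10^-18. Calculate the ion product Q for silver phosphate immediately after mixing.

Q ≈ 4.5e-15

Total volume = 239 + 237 = 476 mL.
[Ag^+] = 7.8 × 10^-4 × (239/476) = 3.92 × 10^-4 M
[PO4^3-] = 1.5 × 10^-4 × (237/476) = 7.47 × 10^-5 M
Ag3PO4(s) <=> 3 Ag^+(aq) + PO4^3-(aq), so Q = [Ag^+]^3[PO4^3-]
Q = (3.92 x 10^-4)^3(7.47 × 10^-5) = 4.5 x 10^-15
Q > Ksp, so Ag3PO4 will precipitate.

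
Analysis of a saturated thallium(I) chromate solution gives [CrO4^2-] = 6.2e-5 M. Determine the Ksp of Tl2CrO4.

Ksp = 9.5 × 10^-13

Tl2CrO4(s) <=> 2 Tl^+(aq) + CrO4^2-(aq)
Stoichiometry gives [Tl^+] = (2/1)[CrO4^2-] = 1.24 x 10^-4 M.
Ksp = [Tl^+]^2[CrO4^2-]
Ksp = (1.24 × 10^-4)^2 × 6.2 x 10^-5 = 9.5 × 10^-13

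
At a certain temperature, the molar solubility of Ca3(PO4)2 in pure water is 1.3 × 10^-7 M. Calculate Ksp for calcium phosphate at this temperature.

Ca3(PO4)2(s) ⇌ 3 Ca^2+ + 2 PO4^3-
If s mol/L of Ca3(PO4)2 dissolves, [Ca^2+] = 3s and [PO4^3-] = 2s.
Ksp = [Ca^2+]^3[PO4^3-]^2
Substituting: Ksp = (3s)^3(2s)^2 = 108s^5
With s = 1.3 x 10^-7: Ksp = 4.0 × 10^-33

4.0 x 10^-33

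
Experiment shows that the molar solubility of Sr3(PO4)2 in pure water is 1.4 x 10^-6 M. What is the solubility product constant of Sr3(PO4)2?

Sr3(PO4)2(s) ⇌ 3 Sr^2+(aq) + 2 PO4^3-(aq)
If s mol/L of Sr3(PO4)2 dissolves, [Sr^2+] = 3s and [PO4^3-] = 2s.
Ksp = [Sr^2+]^3[PO4^3-]^2
So Ksp = (3s)^3 × (2s)^2 = 108s^5
Ksp = 108 × (1.4 × 10^-6)^5 = 5.8 x 10^-28

Ksp = 5.8e-28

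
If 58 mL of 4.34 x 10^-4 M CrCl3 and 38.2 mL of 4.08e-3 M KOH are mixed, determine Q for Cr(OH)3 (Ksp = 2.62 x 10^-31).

Total volume = 58 + 38.2 = 96.2 mL.
[Cr^3+] = 4.34 × 10^-4 × (58/96.2) = 2.617 x 10^-4 M
[OH^-] = 4.08 x 10^-3 × (38.2/96.2) = 1.620 x 10^-3 M
Cr(OH)3(s) <=> Cr^3+(aq) + 3 OH^-(aq), so Q = [Cr^3+][OH^-]^3
Q = (2.617 × 10^-4)(1.620 × 10^-3)^3 = 1.11 x 10^-12
Q > Ksp, so Cr(OH)3 will precipitate.

1.11e-12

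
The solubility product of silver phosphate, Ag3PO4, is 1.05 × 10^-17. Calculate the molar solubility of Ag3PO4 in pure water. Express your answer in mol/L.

Ag3PO4(s) <=> 3 Ag^+ + PO4^3-
Ksp = [Ag^+]^3[PO4^3-]
For each mole of Ag3PO4 that dissolves: [Ag^+] = 3s, [PO4^3-] = s.
So Ksp = (3s)^3 × s = 27s^4
s = (1.05 × 10^-17 / 27)^(1/4) = 2.50 × 10^-5 M

2.50 × 10^-5 M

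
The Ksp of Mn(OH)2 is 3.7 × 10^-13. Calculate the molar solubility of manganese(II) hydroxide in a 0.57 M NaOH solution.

Mn(OH)2(s) ⇌ Mn^2+ + 2 OH^-
Ksp = [Mn^2+][OH^-]^2
Let s be the molar solubility in this solution. [Mn^2+] = s, [OH^-] = 0.57 + 2s ≈ 0.57 (since OH^- from NaOH dominates).
Ksp ≈ s × (0.57)^2
s = 1.1 × 10^-12 M
Check: 2s = 2.3 × 10^-12 ≪ 0.57, so the approximation is valid.

s ≈ 1.1 x 10^-12 M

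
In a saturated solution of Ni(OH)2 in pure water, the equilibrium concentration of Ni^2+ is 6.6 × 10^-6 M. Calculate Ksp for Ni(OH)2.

Ksp ≈ 1.1 × 10^-15

Ni(OH)2(s) ⇌ Ni^2+ + 2 OH^-
Stoichiometry gives [OH^-] = (2/1)[Ni^2+] = 1.32 × 10^-5 M.
Ksp = [Ni^2+][OH^-]^2
Ksp = 6.6 x 10^-6 × (1.32 x 10^-5)^2 = 1.1 × 10^-15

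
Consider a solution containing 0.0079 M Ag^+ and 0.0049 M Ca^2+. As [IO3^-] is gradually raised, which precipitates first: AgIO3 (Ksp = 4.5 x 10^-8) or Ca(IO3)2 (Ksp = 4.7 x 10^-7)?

Each salt begins to precipitate when Q = Ksp, i.e. when [IO3^-] reaches its threshold.
For AgIO3: 4.5 x 10^-8 = 0.0079 × [IO3^-]  ⇒  [IO3^-] = 5.7 x 10^-6 M.
For Ca(IO3)2: 4.7 x 10^-7 = 0.0049 × [IO3^-]^2  ⇒  [IO3^-] = 9.8 x 10^-3 M.
The salt with the lower threshold [IO3^-] precipitates first: AgIO3.

AgIO3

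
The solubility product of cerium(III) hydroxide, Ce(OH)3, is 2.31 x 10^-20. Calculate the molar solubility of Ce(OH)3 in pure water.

s ≈ 5.41 × 10^-6 M

Ce(OH)3(s) ⇌ Ce^3+ + 3 OH^-
Ksp = [Ce^3+][OH^-]^3
With molar solubility s: [Ce^3+] = s, [OH^-] = 3s.
So Ksp = s × (3s)^3 = 27s^4
s = (2.31 x 10^-20 / 27)^(1/4) = 5.41 x 10^-6 M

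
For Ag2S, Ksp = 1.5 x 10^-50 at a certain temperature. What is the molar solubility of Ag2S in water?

Ag2S(s) <=> 2 Ag^+ + S^2-
Ksp = [Ag^+]^2[S^2-]
If s mol/L of Ag2S dissolves, [Ag^+] = 2s and [S^2-] = s.
Substituting: Ksp = (2s)^2s = 4s^3
s^3 = 1.5 x 10^-50 / 4, so s = 1.6 × 10^-17 M

s ≈ 1.6 x 10^-17 M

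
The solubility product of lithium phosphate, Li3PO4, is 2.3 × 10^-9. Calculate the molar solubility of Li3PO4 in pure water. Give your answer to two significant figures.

s ≈ 3.0e-3 M

Li3PO4(s) <=> 3 Li^+ + PO4^3-
Ksp = [Li^+]^3[PO4^3-]
Let s = molar solubility. Then [Li^+] = 3s and [PO4^3-] = s.
So Ksp = (3s)^3 × s = 27s^4
s^4 = 2.3 × 10^-9 / 27, so s = 3.0 x 10^-3 M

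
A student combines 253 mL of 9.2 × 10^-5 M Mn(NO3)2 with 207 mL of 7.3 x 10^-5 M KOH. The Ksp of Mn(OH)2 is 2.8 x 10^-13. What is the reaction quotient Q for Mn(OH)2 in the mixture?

Q ≈ 5.5 × 10^-14

Total volume = 253 + 207 = 460 mL.
[Mn^2+] = 9.2 x 10^-5 × (253/460) = 5.06 × 10^-5 M
[OH^-] = 7.3 x 10^-5 × (207/460) = 3.29 × 10^-5 M
Mn(OH)2(s) <=> Mn^2+(aq) + 2 OH^-(aq), so Q = [Mn^2+][OH^-]^2
Q = (5.06 × 10^-5)(3.29 × 10^-5)^2 = 5.5 × 10^-14
Q < Ksp, so no precipitate of Mn(OH)2 forms.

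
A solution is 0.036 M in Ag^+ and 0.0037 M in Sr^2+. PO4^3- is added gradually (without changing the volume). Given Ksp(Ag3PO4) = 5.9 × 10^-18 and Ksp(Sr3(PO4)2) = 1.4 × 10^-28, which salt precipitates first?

Precipitation of each salt starts when its ion product equals its Ksp.
For Ag3PO4: 5.9 × 10^-18 = (0.036)^3 × [PO4^3-]  ⇒  [PO4^3-] = 1.3 x 10^-13 M.
For Sr3(PO4)2: 1.4 × 10^-28 = (0.0037)^3 × [PO4^3-]^2  ⇒  [PO4^3-] = 5.3 × 10^-11 M.
The salt with the lower threshold [PO4^3-] precipitates first: Ag3PO4.

Ag3PO4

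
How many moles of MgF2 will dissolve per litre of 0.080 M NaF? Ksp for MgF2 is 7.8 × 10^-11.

s ≈ 1.2 × 10^-8 M

MgF2(s) <=> Mg^2+ + 2 F^-
Ksp = [Mg^2+][F^-]^2
If s mol/L dissolves here, [Mg^2+] = s, [F^-] = 0.080 + 2s ≈ 0.080 (common-ion effect: F^- is already 0.080 M).
Ksp ≈ s × (0.080)^2
s = 1.2 x 10^-8 M
Check: 2s = 2.4 × 10^-8 ≪ 0.080, so the approximation is valid.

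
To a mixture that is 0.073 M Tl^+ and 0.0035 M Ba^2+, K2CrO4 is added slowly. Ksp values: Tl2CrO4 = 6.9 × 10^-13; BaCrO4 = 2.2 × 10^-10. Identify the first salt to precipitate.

Tl2CrO4

Each salt begins to precipitate when Q = Ksp, i.e. when [CrO4^2-] reaches its threshold.
For Tl2CrO4: 6.9 × 10^-13 = (0.073)^2 × [CrO4^2-]  ⇒  [CrO4^2-] = 1.3 × 10^-10 M.
For BaCrO4: 2.2 × 10^-10 = 0.0035 × [CrO4^2-]  ⇒  [CrO4^2-] = 6.3 × 10^-8 M.
The salt with the lower threshold [CrO4^2-] precipitates first: Tl2CrO4.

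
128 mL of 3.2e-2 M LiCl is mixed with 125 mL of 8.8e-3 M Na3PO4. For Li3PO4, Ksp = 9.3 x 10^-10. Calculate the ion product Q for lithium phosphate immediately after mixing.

Q ≈ 1.8 × 10^-8

Total volume = 128 + 125 = 253 mL.
[Li^+] = 3.2 × 10^-2 × (128/253) = 1.62 × 10^-2 M
[PO4^3-] = 8.8 x 10^-3 × (125/253) = 4.35 × 10^-3 M
Li3PO4(s) ⇌ 3 Li^+(aq) + PO4^3-(aq), so Q = [Li^+]^3[PO4^3-]
Q = (1.62 × 10^-2)^3(4.35 × 10^-3) = 1.8 × 10^-8
Q > Ksp, so Li3PO4 will precipitate.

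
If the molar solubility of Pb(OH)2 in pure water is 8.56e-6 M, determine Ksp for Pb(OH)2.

Ksp = 2.51 × 10^-15

Pb(OH)2(s) ⇌ Pb^2+(aq) + 2 OH^-(aq)
If s mol/L of Pb(OH)2 dissolves, [Pb^2+] = s and [OH^-] = 2s.
Ksp = [Pb^2+][OH^-]^2
Substituting: Ksp = s(2s)^2 = 4s^3
Ksp = 4 × (8.56 × 10^-6)^3 = 2.51 × 10^-15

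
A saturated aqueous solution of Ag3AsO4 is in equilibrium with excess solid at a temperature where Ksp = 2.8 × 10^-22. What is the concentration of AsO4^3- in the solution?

Ag3AsO4(s) ⇌ 3 Ag^+ + AsO4^3-
Ksp = [Ag^+]^3[AsO4^3-]
Let s = molar solubility. Then [Ag^+] = 3s and [AsO4^3-] = s.
So Ksp = (3s)^3 × s = 27s^4
Solving, s = (2.8 × 10^-22/27)^(1/4) = 1.79 x 10^-6 M
[AsO4^3-] = s = 1.8 × 10^-6 M

[AsO4^3-] ≈ 1.8 x 10^-6 M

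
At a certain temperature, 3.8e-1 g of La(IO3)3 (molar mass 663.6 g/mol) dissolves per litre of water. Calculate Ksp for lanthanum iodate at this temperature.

Molar solubility s = (3.8 × 10^-1 g/L) / (663.6 g/mol) = 5.73 x 10^-4 M.
La(IO3)3(s) ⇌ La^3+ + 3 IO3^-
For each mole of La(IO3)3 that dissolves: [La^3+] = s, [IO3^-] = 3s.
Ksp = [La^3+][IO3^-]^3
Substituting: Ksp = s(3s)^3 = 27s^4
Ksp = 27 × (5.73 x 10^-4)^4 = 2.9 × 10^-12

2.9e-12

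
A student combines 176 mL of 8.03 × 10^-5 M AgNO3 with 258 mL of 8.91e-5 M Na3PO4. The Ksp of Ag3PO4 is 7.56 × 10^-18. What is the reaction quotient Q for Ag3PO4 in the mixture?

Total volume = 176 + 258 = 434 mL.
[Ag^+] = 8.03 × 10^-5 × (176/434) = 3.256 × 10^-5 M
[PO4^3-] = 8.91 x 10^-5 × (258/434) = 5.297 x 10^-5 M
Ag3PO4(s) <=> 3 Ag^+ + PO4^3-, so Q = [Ag^+]^3[PO4^3-]
Q = (3.256 x 10^-5)^3(5.297 × 10^-5) = 1.83 x 10^-18
Q < Ksp, so no precipitate of Ag3PO4 forms.

Q ≈ 1.83 x 10^-18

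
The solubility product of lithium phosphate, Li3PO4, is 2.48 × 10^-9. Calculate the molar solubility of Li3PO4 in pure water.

Li3PO4(s) <=> 3 Li^+ + PO4^3-
Ksp = [Li^+]^3[PO4^3-]
For each mole of Li3PO4 that dissolves: [Li^+] = 3s, [PO4^3-] = s.
Ksp = (3s)^3s = 27s^4
Solving, s = (2.48 × 10^-9/27)^(1/4) = 3.10 x 10^-3 M

s ≈ 3.10e-3 M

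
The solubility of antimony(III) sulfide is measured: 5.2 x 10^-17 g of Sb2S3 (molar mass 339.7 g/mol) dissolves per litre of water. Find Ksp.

Molar solubility s = (5.2 x 10^-17 g/L) / (339.7 g/mol) = 1.53 × 10^-19 M.
Sb2S3(s) ⇌ 2 Sb^3+(aq) + 3 S^2-(aq)
For each mole of Sb2S3 that dissolves: [Sb^3+] = 2s, [S^2-] = 3s.
Ksp = [Sb^3+]^2[S^2-]^3
Ksp = (2s)^2(3s)^3 = 108s^5
Ksp = 108 × (1.53 x 10^-19)^5 = 9.1 x 10^-93

Ksp ≈ 9.1 x 10^-93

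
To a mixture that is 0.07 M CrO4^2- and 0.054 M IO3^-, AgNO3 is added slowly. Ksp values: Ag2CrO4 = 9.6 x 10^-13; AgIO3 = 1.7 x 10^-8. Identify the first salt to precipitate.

Precipitation of each salt starts when its ion product equals its Ksp.
For Ag2CrO4: 9.6 x 10^-13 = 0.07 × [Ag^+]^2  ⇒  [Ag^+] = 3.7 × 10^-6 M.
For AgIO3: 1.7 x 10^-8 = 0.054 × [Ag^+]  ⇒  [Ag^+] = 3.1 × 10^-7 M.
The salt with the lower threshold [Ag^+] precipitates first: AgIO3.

AgIO3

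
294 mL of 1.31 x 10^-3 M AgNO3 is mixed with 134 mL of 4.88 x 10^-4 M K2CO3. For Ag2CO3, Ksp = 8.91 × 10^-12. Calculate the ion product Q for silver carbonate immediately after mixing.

Q = 1.24 × 10^-10

Total volume = 294 + 134 = 428 mL.
[Ag^+] = 1.31 × 10^-3 × (294/428) = 8.999 x 10^-4 M
[CO3^2-] = 4.88 x 10^-4 × (134/428) = 1.528 x 10^-4 M
Ag2CO3(s) ⇌ 2 Ag^+(aq) + CO3^2-(aq), so Q = [Ag^+]^2[CO3^2-]
Q = (8.999 × 10^-4)^2(1.528 x 10^-4) = 1.24 × 10^-10
Q > Ksp, so Ag2CO3 will precipitate.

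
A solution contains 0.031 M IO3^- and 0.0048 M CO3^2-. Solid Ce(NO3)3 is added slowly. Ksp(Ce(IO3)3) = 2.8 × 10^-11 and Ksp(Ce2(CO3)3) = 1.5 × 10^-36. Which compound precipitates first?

Ce2(CO3)3

Each salt begins to precipitate when Q = Ksp, i.e. when [Ce^3+] reaches its threshold.
For Ce(IO3)3: 2.8 × 10^-11 = (0.031)^3 × [Ce^3+]  ⇒  [Ce^3+] = 9.4 × 10^-7 M.
For Ce2(CO3)3: 1.5 × 10^-36 = (0.0048)^3 × [Ce^3+]^2  ⇒  [Ce^3+] = 3.7 × 10^-15 M.
The salt with the lower threshold [Ce^3+] precipitates first: Ce2(CO3)3.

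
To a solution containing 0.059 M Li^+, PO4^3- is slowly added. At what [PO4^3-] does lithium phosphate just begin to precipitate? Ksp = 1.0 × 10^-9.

4.9e-6 M

Li3PO4(s) ⇌ 3 Li^+ + PO4^3-
Ksp = [Li^+]^3[PO4^3-]
Precipitation begins when Q = Ksp. With [Li^+] = 0.059 M:
1.0 × 10^-9 = (0.059)^3 × [PO4^3-]
[PO4^3-] = (1.0 × 10^-9 / 2.05 × 10^-4) = 4.9 × 10^-6 M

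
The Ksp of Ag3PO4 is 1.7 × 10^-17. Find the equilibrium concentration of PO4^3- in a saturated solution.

Ag3PO4(s) <=> 3 Ag^+ + PO4^3-
Ksp = [Ag^+]^3[PO4^3-]
If s mol/L of Ag3PO4 dissolves, [Ag^+] = 3s and [PO4^3-] = s.
Substituting: Ksp = (3s)^3s = 27s^4
s = (1.7 × 10^-17 / 27)^(1/4) = 2.82 x 10^-5 M
[PO4^3-] = s = 2.8 × 10^-5 M

[PO4^3-] ≈ 2.8 x 10^-5 M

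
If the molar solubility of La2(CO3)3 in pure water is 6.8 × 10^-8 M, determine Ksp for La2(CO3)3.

1.6e-34

La2(CO3)3(s) <=> 2 La^3+(aq) + 3 CO3^2-(aq)
If s mol/L of La2(CO3)3 dissolves, [La^3+] = 2s and [CO3^2-] = 3s.
Ksp = [La^3+]^2[CO3^2-]^3
So Ksp = (2s)^2 × (3s)^3 = 108s^5
With s = 6.8 x 10^-8: Ksp = 1.6 × 10^-34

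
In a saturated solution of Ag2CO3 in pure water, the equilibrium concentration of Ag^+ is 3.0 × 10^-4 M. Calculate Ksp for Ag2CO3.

Ksp = 1.4 × 10^-11

Ag2CO3(s) <=> 2 Ag^+(aq) + CO3^2-(aq)
Stoichiometry gives [CO3^2-] = (1/2)[Ag^+] = 1.50 x 10^-4 M.
Ksp = [Ag^+]^2[CO3^2-]
Ksp = (3.0 x 10^-4)^2 × 1.50 x 10^-4 = 1.4 × 10^-11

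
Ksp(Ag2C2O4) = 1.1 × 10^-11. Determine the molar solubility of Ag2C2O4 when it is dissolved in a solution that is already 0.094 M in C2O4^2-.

Ag2C2O4(s) ⇌ 2 Ag^+(aq) + C2O4^2-(aq)
Ksp = [Ag^+]^2[C2O4^2-]
If s mol/L dissolves here, [Ag^+] = 2s, [C2O4^2-] = 0.094 + s ≈ 0.094 (common-ion effect: C2O4^2- is already 0.094 M).
Ksp ≈ (2s)^2 × 0.094
s = 5.4 × 10^-6 M
Check: s = 5.4 × 10^-6 ≪ 0.094, so the approximation is valid.

s = 5.4e-6 M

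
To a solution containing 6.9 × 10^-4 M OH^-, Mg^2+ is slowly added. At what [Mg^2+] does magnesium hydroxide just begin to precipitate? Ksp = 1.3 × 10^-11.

[Mg^2+] = 2.7e-5 M

Mg(OH)2(s) <=> Mg^2+ + 2 OH^-
Ksp = [Mg^2+][OH^-]^2
Precipitation begins when Q = Ksp. With [OH^-] = 6.9 × 10^-4 M:
1.3 × 10^-11 = (6.9 × 10^-4)^2 × [Mg^2+]
[Mg^2+] = (1.3 × 10^-11 / 4.76 x 10^-7) = 2.7 × 10^-5 M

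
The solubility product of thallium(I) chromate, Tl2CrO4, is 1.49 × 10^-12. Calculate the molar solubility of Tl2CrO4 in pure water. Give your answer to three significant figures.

s = 7.20 x 10^-5 M

Tl2CrO4(s) <=> 2 Tl^+ + CrO4^2-
Ksp = [Tl^+]^2[CrO4^2-]
If s mol/L of Tl2CrO4 dissolves, [Tl^+] = 2s and [CrO4^2-] = s.
Substituting: Ksp = (2s)^2s = 4s^3
s = (1.49 × 10^-12 / 4)^(1/3) = 7.20 × 10^-5 M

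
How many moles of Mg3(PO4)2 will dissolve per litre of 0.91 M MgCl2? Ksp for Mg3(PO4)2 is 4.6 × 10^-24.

Mg3(PO4)2(s) ⇌ 3 Mg^2+ + 2 PO4^3-
Ksp = [Mg^2+]^3[PO4^3-]^2
If s mol/L dissolves here, [Mg^2+] = 0.91 + 3s ≈ 0.91, [PO4^3-] = 2s (common-ion effect: Mg^2+ is already 0.91 M).
Ksp ≈ (0.91)^3 × (2s)^2
s = 1.2 × 10^-12 M
Check: 3s = 3.7 × 10^-12 ≪ 0.91, so the approximation is valid.

s ≈ 1.2 × 10^-12 M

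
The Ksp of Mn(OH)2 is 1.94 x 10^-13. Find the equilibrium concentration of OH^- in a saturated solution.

[OH^-] ≈ 7.29 × 10^-5 M

Mn(OH)2(s) ⇌ Mn^2+ + 2 OH^-
Ksp = [Mn^2+][OH^-]^2
For each mole of Mn(OH)2 that dissolves: [Mn^2+] = s, [OH^-] = 2s.
Ksp = s(2s)^2 = 4s^3
Solving, s = (1.94 x 10^-13/4)^(1/3) = 3.647 × 10^-5 M
[OH^-] = 2s = 7.29 x 10^-5 M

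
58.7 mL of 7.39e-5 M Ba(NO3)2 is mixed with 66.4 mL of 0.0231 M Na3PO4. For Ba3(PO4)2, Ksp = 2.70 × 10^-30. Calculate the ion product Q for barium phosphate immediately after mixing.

Total volume = 58.7 + 66.4 = 125.1 mL.
[Ba^2+] = 7.39 × 10^-5 × (58.7/125.1) = 3.468 × 10^-5 M
[PO4^3-] = 2.31 × 10^-2 × (66.4/125.1) = 1.226 × 10^-2 M
Ba3(PO4)2(s) <=> 3 Ba^2+(aq) + 2 PO4^3-(aq), so Q = [Ba^2+]^3[PO4^3-]^2
Q = (3.468 x 10^-5)^3(1.226 × 10^-2)^2 = 6.27 × 10^-18
Q > Ksp, so Ba3(PO4)2 will precipitate.

Q = 6.27 × 10^-18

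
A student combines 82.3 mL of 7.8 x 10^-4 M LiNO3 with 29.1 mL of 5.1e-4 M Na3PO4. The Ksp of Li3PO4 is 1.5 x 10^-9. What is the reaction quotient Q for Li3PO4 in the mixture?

2.5e-14

Total volume = 82.3 + 29.1 = 111.4 mL.
[Li^+] = 7.8 × 10^-4 × (82.3/111.4) = 5.76 x 10^-4 M
[PO4^3-] = 5.1 × 10^-4 × (29.1/111.4) = 1.33 x 10^-4 M
Li3PO4(s) ⇌ 3 Li^+(aq) + PO4^3-(aq), so Q = [Li^+]^3[PO4^3-]
Q = (5.76 × 10^-4)^3(1.33 x 10^-4) = 2.5 x 10^-14
Q < Ksp, so no precipitate of Li3PO4 forms.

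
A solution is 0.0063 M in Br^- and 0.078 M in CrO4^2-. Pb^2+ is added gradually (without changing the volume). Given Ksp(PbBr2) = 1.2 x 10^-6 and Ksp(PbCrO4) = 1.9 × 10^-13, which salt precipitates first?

Each salt begins to precipitate when Q = Ksp, i.e. when [Pb^2+] reaches its threshold.
For PbBr2: 1.2 x 10^-6 = (0.0063)^2 × [Pb^2+]  ⇒  [Pb^2+] = 3.0 x 10^-2 M.
For PbCrO4: 1.9 × 10^-13 = 0.078 × [Pb^2+]  ⇒  [Pb^2+] = 2.4 x 10^-12 M.
The salt with the lower threshold [Pb^2+] precipitates first: PbCrO4.

PbCrO4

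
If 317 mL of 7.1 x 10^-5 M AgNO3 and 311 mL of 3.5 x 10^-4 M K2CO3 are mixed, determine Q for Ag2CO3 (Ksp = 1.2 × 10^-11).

2.2e-13

Total volume = 317 + 311 = 628 mL.
[Ag^+] = 7.1 x 10^-5 × (317/628) = 3.58 x 10^-5 M
[CO3^2-] = 3.5 × 10^-4 × (311/628) = 1.73 × 10^-4 M
Ag2CO3(s) <=> 2 Ag^+ + CO3^2-, so Q = [Ag^+]^2[CO3^2-]
Q = (3.58 × 10^-5)^2(1.73 × 10^-4) = 2.2 x 10^-13
Q < Ksp, so no precipitate of Ag2CO3 forms.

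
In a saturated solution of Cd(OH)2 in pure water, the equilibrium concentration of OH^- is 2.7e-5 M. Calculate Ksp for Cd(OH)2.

Ksp ≈ 9.8e-15

Cd(OH)2(s) ⇌ Cd^2+ + 2 OH^-
Stoichiometry gives [Cd^2+] = (1/2)[OH^-] = 1.35 x 10^-5 M.
Ksp = [Cd^2+][OH^-]^2
Ksp = 1.35 × 10^-5 × (2.7 × 10^-5)^2 = 9.8 × 10^-15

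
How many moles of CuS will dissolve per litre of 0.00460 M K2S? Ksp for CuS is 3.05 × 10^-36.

CuS(s) ⇌ Cu^2+(aq) + S^2-(aq)
Ksp = [Cu^2+][S^2-]
If s mol/L dissolves here, [Cu^2+] = s, [S^2-] = 0.00460 + s ≈ 0.00460 (since S^2- from K2S dominates).
Ksp ≈ s × 0.00460
s = 6.63 x 10^-34 M
Check: s = 6.6 × 10^-34 ≪ 0.00460, so the approximation is valid.

s ≈ 6.63e-34 M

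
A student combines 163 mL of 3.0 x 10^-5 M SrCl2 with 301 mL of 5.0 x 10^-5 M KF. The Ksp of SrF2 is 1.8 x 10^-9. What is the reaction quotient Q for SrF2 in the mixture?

Total volume = 163 + 301 = 464 mL.
[Sr^2+] = 3.0 × 10^-5 × (163/464) = 1.05 x 10^-5 M
[F^-] = 5.0 × 10^-5 × (301/464) = 3.24 x 10^-5 M
SrF2(s) ⇌ Sr^2+(aq) + 2 F^-(aq), so Q = [Sr^2+][F^-]^2
Q = (1.05 × 10^-5)(3.24 x 10^-5)^2 = 1.1 × 10^-14
Q < Ksp, so no precipitate of SrF2 forms.

1.1 × 10^-14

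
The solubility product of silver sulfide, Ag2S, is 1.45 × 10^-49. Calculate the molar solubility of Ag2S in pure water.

Ag2S(s) ⇌ 2 Ag^+ + S^2-
Ksp = [Ag^+]^2[S^2-]
If s mol/L of Ag2S dissolves, [Ag^+] = 2s and [S^2-] = s.
Substituting: Ksp = (2s)^2s = 4s^3
s = (1.45 × 10^-49 / 4)^(1/3) = 3.31 × 10^-17 M

3.31 × 10^-17 M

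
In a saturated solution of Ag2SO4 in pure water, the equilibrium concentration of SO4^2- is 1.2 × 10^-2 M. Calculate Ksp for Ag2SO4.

Ksp = 6.9e-6

Ag2SO4(s) ⇌ 2 Ag^+(aq) + SO4^2-(aq)
Stoichiometry gives [Ag^+] = (2/1)[SO4^2-] = 2.40 × 10^-2 M.
Ksp = [Ag^+]^2[SO4^2-]
Ksp = (2.40 x 10^-2)^2 × 1.2 x 10^-2 = 6.9 × 10^-6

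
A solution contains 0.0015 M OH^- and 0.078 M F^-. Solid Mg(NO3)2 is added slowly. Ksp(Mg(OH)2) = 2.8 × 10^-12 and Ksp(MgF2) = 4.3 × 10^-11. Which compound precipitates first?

Precipitation of each salt starts when its ion product equals its Ksp.
For Mg(OH)2: 2.8 × 10^-12 = (0.0015)^2 × [Mg^2+]  ⇒  [Mg^2+] = 1.2 × 10^-6 M.
For MgF2: 4.3 × 10^-11 = (0.078)^2 × [Mg^2+]  ⇒  [Mg^2+] = 7.1 × 10^-9 M.
The salt with the lower threshold [Mg^2+] precipitates first: MgF2.

MgF2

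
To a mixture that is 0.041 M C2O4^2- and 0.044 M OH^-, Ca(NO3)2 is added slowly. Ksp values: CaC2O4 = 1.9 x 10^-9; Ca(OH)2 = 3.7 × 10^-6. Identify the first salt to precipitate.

Precipitation of each salt starts when its ion product equals its Ksp.
For CaC2O4: 1.9 x 10^-9 = 0.041 × [Ca^2+]  ⇒  [Ca^2+] = 4.6 × 10^-8 M.
For Ca(OH)2: 3.7 × 10^-6 = (0.044)^2 × [Ca^2+]  ⇒  [Ca^2+] = 1.9 × 10^-3 M.
The salt with the lower threshold [Ca^2+] precipitates first: CaC2O4.

CaC2O4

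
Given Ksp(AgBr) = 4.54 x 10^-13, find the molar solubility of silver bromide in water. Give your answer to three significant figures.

AgBr(s) ⇌ Ag^+ + Br^-
Ksp = [Ag^+][Br^-]
With molar solubility s: [Ag^+] = s, [Br^-] = s.
Ksp = (s)(s) = s^2
s = (4.54 x 10^-13)^(1/2) = 6.74 × 10^-7 M

s = 6.74e-7 M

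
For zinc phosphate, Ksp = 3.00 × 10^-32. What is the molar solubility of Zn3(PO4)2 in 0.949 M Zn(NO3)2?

s = 9.37 × 10^-17 M

Zn3(PO4)2(s) ⇌ 3 Zn^2+ + 2 PO4^3-
Ksp = [Zn^2+]^3[PO4^3-]^2
Let s = moles of Zn3(PO4)2 that dissolve per litre. [Zn^2+] = 0.949 + 3s ≈ 0.949, [PO4^3-] = 2s (since Zn^2+ from Zn(NO3)2 dominates).
Ksp ≈ (0.949)^3 × (2s)^2
s = 9.37 × 10^-17 M
Check: 3s = 2.8 × 10^-16 ≪ 0.949, so the approximation is valid.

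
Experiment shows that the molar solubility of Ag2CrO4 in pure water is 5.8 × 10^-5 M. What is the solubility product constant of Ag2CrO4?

Ksp = 7.8 × 10^-13

Ag2CrO4(s) ⇌ 2 Ag^+ + CrO4^2-
For each mole of Ag2CrO4 that dissolves: [Ag^+] = 2s, [CrO4^2-] = s.
Ksp = [Ag^+]^2[CrO4^2-]
Substituting: Ksp = (2s)^2s = 4s^3
With s = 5.8 x 10^-5: Ksp = 7.8 × 10^-13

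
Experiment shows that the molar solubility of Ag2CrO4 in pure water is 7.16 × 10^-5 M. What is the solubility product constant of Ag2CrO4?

Ksp = 1.47 × 10^-12

Ag2CrO4(s) ⇌ 2 Ag^+(aq) + CrO4^2-(aq)
For each mole of Ag2CrO4 that dissolves: [Ag^+] = 2s, [CrO4^2-] = s.
Ksp = [Ag^+]^2[CrO4^2-]
Ksp = (2s)^2s = 4s^3
With s = 7.16 × 10^-5: Ksp = 1.47 × 10^-12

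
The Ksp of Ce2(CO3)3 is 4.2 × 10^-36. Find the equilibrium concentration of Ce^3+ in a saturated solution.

Ce2(CO3)3(s) ⇌ 2 Ce^3+(aq) + 3 CO3^2-(aq)
Ksp = [Ce^3+]^2[CO3^2-]^3
For each mole of Ce2(CO3)3 that dissolves: [Ce^3+] = 2s, [CO3^2-] = 3s.
So Ksp = (2s)^2 × (3s)^3 = 108s^5
s = (4.2 × 10^-36 / 108)^(1/5) = 3.30 × 10^-8 M
[Ce^3+] = 2s = 6.6 × 10^-8 M

[Ce^3+] ≈ 6.6 x 10^-8 M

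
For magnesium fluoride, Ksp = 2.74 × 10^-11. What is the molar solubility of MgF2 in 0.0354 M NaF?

2.19 x 10^-8 M

MgF2(s) ⇌ Mg^2+ + 2 F^-
Ksp = [Mg^2+][F^-]^2
Let s = moles of MgF2 that dissolve per litre. [Mg^2+] = s, [F^-] = 0.0354 + 2s ≈ 0.0354 (Ksp is small, so little additional dissolves).
Ksp ≈ s × (0.0354)^2
s = 2.19 x 10^-8 M
Check: 2s = 4.4 × 10^-8 ≪ 0.0354, so the approximation is valid.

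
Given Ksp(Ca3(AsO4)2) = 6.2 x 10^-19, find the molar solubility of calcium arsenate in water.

8.9e-5 M

Ca3(AsO4)2(s) ⇌ 3 Ca^2+ + 2 AsO4^3-
Ksp = [Ca^2+]^3[AsO4^3-]^2
Let s = molar solubility. Then [Ca^2+] = 3s and [AsO4^3-] = 2s.
So Ksp = (3s)^3 × (2s)^2 = 108s^5
s^5 = 6.2 x 10^-19 / 108, so s = 8.9 × 10^-5 M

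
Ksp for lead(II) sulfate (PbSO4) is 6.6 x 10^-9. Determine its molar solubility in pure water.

8.1 × 10^-5 M

PbSO4(s) ⇌ Pb^2+(aq) + SO4^2-(aq)
Ksp = [Pb^2+][SO4^2-]
Let s = molar solubility. Then [Pb^2+] = s and [SO4^2-] = s.
Ksp = s × s = s^2
s = √(6.6 x 10^-9) = 8.1 × 10^-5 M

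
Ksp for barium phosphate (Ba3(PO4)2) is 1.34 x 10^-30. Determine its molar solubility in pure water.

s ≈ 4.16e-7 M

Ba3(PO4)2(s) ⇌ 3 Ba^2+ + 2 PO4^3-
Ksp = [Ba^2+]^3[PO4^3-]^2
If s mol/L of Ba3(PO4)2 dissolves, [Ba^2+] = 3s and [PO4^3-] = 2s.
So Ksp = (3s)^3 × (2s)^2 = 108s^5
s = (1.34 x 10^-30 / 108)^(1/5) = 4.16 × 10^-7 M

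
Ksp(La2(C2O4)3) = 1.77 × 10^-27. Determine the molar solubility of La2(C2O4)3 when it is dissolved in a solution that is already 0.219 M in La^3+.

La2(C2O4)3(s) <=> 2 La^3+ + 3 C2O4^2-
Ksp = [La^3+]^2[C2O4^2-]^3
Let s be the molar solubility in this solution. [La^3+] = 0.219 + 2s ≈ 0.219, [C2O4^2-] = 3s (since the La^3+ already present dominates).
Ksp ≈ (0.219)^2 × (3s)^3
s = 1.11 × 10^-9 M
Check: 2s = 2.2 x 10^-9 ≪ 0.219, so the approximation is valid.

s ≈ 1.11 x 10^-9 M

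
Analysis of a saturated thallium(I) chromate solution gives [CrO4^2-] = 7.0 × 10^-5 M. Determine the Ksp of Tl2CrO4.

Tl2CrO4(s) ⇌ 2 Tl^+ + CrO4^2-
Stoichiometry gives [Tl^+] = (2/1)[CrO4^2-] = 1.40 x 10^-4 M.
Ksp = [Tl^+]^2[CrO4^2-]
Ksp = (1.40 × 10^-4)^2 × 7.0 × 10^-5 = 1.4 × 10^-12

Ksp = 1.4 x 10^-12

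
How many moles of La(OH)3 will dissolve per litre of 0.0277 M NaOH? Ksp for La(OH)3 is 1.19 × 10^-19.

La(OH)3(s) ⇌ La^3+ + 3 OH^-
Ksp = [La^3+][OH^-]^3
If s mol/L dissolves here, [La^3+] = s, [OH^-] = 0.0277 + 3s ≈ 0.0277 (common-ion effect: OH^- is already 0.0277 M).
Ksp ≈ s × (0.0277)^3
s = 5.60 x 10^-15 M
Check: 3s = 1.7 x 10^-14 ≪ 0.0277, so the approximation is valid.

s = 5.60e-15 M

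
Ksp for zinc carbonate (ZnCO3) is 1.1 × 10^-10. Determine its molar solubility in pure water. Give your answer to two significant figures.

ZnCO3(s) ⇌ Zn^2+ + CO3^2-
Ksp = [Zn^2+][CO3^2-]
For each mole of ZnCO3 that dissolves: [Zn^2+] = s, [CO3^2-] = s.
Ksp = s × s = s^2
s = √(1.1 × 10^-10) = 1.0 x 10^-5 M

s = 1.0 × 10^-5 M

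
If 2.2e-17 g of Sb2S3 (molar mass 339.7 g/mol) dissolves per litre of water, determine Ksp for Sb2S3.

Molar solubility s = (2.2 × 10^-17 g/L) / (339.7 g/mol) = 6.48 × 10^-20 M.
Sb2S3(s) <=> 2 Sb^3+ + 3 S^2-
For each mole of Sb2S3 that dissolves: [Sb^3+] = 2s, [S^2-] = 3s.
Ksp = [Sb^3+]^2[S^2-]^3
So Ksp = (2s)^2 × (3s)^3 = 108s^5
Ksp = 108 × (6.48 × 10^-20)^5 = 1.2 × 10^-94

1.2 × 10^-94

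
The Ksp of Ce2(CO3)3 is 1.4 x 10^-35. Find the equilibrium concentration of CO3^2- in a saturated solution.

[CO3^2-] ≈ 1.3 × 10^-7 M

Ce2(CO3)3(s) ⇌ 2 Ce^3+ + 3 CO3^2-
Ksp = [Ce^3+]^2[CO3^2-]^3
For each mole of Ce2(CO3)3 that dissolves: [Ce^3+] = 2s, [CO3^2-] = 3s.
Ksp = (2s)^2(3s)^3 = 108s^5
Solving, s = (1.4 x 10^-35/108)^(1/5) = 4.19 × 10^-8 M
[CO3^2-] = 3s = 1.3 × 10^-7 M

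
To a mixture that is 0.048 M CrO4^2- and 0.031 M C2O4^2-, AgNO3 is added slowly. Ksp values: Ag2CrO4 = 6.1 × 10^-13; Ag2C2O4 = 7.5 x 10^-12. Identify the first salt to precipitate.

Each salt begins to precipitate when Q = Ksp, i.e. when [Ag^+] reaches its threshold.
For Ag2CrO4: 6.1 × 10^-13 = 0.048 × [Ag^+]^2  ⇒  [Ag^+] = 3.6 × 10^-6 M.
For Ag2C2O4: 7.5 x 10^-12 = 0.031 × [Ag^+]^2  ⇒  [Ag^+] = 1.6 × 10^-5 M.
The salt with the lower threshold [Ag^+] precipitates first: Ag2CrO4.

Ag2CrO4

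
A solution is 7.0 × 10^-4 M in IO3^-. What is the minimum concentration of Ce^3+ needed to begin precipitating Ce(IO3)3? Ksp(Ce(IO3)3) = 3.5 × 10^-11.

Ce(IO3)3(s) <=> Ce^3+ + 3 IO3^-
Ksp = [Ce^3+][IO3^-]^3
Precipitation begins when Q = Ksp. With [IO3^-] = 7.0 × 10^-4 M:
3.5 × 10^-11 = (7.0 × 10^-4)^3 × [Ce^3+]
[Ce^3+] = (3.5 × 10^-11 / 3.43 × 10^-10) = 1.0 × 10^-1 M

[Ce^3+] ≈ 1.0 × 10^-1 M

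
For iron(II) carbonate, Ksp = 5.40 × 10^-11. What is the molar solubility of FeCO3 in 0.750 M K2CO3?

FeCO3(s) <=> Fe^2+ + CO3^2-
Ksp = [Fe^2+][CO3^2-]
Let s = moles of FeCO3 that dissolve per litre. [Fe^2+] = s, [CO3^2-] = 0.750 + s ≈ 0.750 (common-ion effect: CO3^2- is already 0.750 M).
Ksp ≈ s × 0.750
s = 7.20 x 10^-11 M
Check: s = 7.2 × 10^-11 ≪ 0.750, so the approximation is valid.

s = 7.20 × 10^-11 M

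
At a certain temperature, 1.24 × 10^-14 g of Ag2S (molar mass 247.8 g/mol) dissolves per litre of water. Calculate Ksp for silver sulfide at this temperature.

Molar solubility s = (1.24 × 10^-14 g/L) / (247.8 g/mol) = 5.004 x 10^-17 M.
Ag2S(s) ⇌ 2 Ag^+(aq) + S^2-(aq)
With molar solubility s: [Ag^+] = 2s, [S^2-] = s.
Ksp = [Ag^+]^2[S^2-]
Substituting: Ksp = (2s)^2s = 4s^3
Ksp = 4 × (5.004 x 10^-17)^3 = 5.01 × 10^-49

Ksp = 5.01 x 10^-49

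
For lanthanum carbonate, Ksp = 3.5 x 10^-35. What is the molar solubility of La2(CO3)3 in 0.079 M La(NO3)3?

s ≈ 5.9 × 10^-12 M

La2(CO3)3(s) ⇌ 2 La^3+(aq) + 3 CO3^2-(aq)
Ksp = [La^3+]^2[CO3^2-]^3
Let s be the molar solubility in this solution. [La^3+] = 0.079 + 2s ≈ 0.079, [CO3^2-] = 3s (Ksp is small, so little additional dissolves).
Ksp ≈ (0.079)^2 × (3s)^3
s = 5.9 × 10^-12 M
Check: 2s = 1.2 × 10^-11 ≪ 0.079, so the approximation is valid.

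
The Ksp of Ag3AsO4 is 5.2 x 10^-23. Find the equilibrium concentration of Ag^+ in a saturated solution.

3.5 x 10^-6 M

Ag3AsO4(s) ⇌ 3 Ag^+ + AsO4^3-
Ksp = [Ag^+]^3[AsO4^3-]
With molar solubility s: [Ag^+] = 3s, [AsO4^3-] = s.
So Ksp = (3s)^3 × s = 27s^4
s^4 = 5.2 x 10^-23 / 27, so s = 1.18 × 10^-6 M
[Ag^+] = 3s = 3.5 × 10^-6 M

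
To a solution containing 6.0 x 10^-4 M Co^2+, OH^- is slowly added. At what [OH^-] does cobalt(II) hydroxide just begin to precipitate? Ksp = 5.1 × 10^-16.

9.2 × 10^-7 M

Co(OH)2(s) <=> Co^2+(aq) + 2 OH^-(aq)
Ksp = [Co^2+][OH^-]^2
Precipitation begins when Q = Ksp. With [Co^2+] = 6.0 x 10^-4 M:
5.1 × 10^-16 = (6.0 x 10^-4) × [OH^-]^2
[OH^-] = (5.1 × 10^-16 / 6.0 × 10^-4)^(1/2) = 9.2 x 10^-7 M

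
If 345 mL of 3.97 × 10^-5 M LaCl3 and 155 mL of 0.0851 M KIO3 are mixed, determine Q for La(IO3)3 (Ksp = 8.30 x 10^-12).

Total volume = 345 + 155 = 500 mL.
[La^3+] = 3.97 × 10^-5 × (345/500) = 2.739 x 10^-5 M
[IO3^-] = 8.51 × 10^-2 × (155/500) = 2.638 × 10^-2 M
La(IO3)3(s) <=> La^3+(aq) + 3 IO3^-(aq), so Q = [La^3+][IO3^-]^3
Q = (2.739 x 10^-5)(2.638 × 10^-2)^3 = 5.03 × 10^-10
Q > Ksp, so La(IO3)3 will precipitate.

Q ≈ 5.03e-10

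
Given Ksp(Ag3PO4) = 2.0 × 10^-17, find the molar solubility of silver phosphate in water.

Ag3PO4(s) <=> 3 Ag^+ + PO4^3-
Ksp = [Ag^+]^3[PO4^3-]
With molar solubility s: [Ag^+] = 3s, [PO4^3-] = s.
Substituting: Ksp = (3s)^3s = 27s^4
s = (2.0 × 10^-17 / 27)^(1/4) = 2.9 x 10^-5 M

2.9e-5 M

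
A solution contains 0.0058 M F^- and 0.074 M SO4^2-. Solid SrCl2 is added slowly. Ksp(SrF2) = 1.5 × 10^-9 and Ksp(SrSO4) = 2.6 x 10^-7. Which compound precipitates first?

SrSO4

Each salt begins to precipitate when Q = Ksp, i.e. when [Sr^2+] reaches its threshold.
For SrF2: 1.5 × 10^-9 = (0.0058)^2 × [Sr^2+]  ⇒  [Sr^2+] = 4.5 x 10^-5 M.
For SrSO4: 2.6 x 10^-7 = 0.074 × [Sr^2+]  ⇒  [Sr^2+] = 3.5 x 10^-6 M.
The salt with the lower threshold [Sr^2+] precipitates first: SrSO4.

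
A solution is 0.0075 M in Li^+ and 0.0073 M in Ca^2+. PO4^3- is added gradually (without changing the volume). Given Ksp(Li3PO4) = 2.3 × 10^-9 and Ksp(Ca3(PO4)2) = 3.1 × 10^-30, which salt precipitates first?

Ca3(PO4)2

Each salt begins to precipitate when Q = Ksp, i.e. when [PO4^3-] reaches its threshold.
For Li3PO4: 2.3 × 10^-9 = (0.0075)^3 × [PO4^3-]  ⇒  [PO4^3-] = 5.5 x 10^-3 M.
For Ca3(PO4)2: 3.1 × 10^-30 = (0.0073)^3 × [PO4^3-]^2  ⇒  [PO4^3-] = 2.8 x 10^-12 M.
The salt with the lower threshold [PO4^3-] precipitates first: Ca3(PO4)2.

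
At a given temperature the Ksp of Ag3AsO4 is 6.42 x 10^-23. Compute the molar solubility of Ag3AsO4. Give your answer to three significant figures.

s = 1.24e-6 M

Ag3AsO4(s) ⇌ 3 Ag^+(aq) + AsO4^3-(aq)
Ksp = [Ag^+]^3[AsO4^3-]
For each mole of Ag3AsO4 that dissolves: [Ag^+] = 3s, [AsO4^3-] = s.
So Ksp = (3s)^3 × s = 27s^4
s = (6.42 x 10^-23 / 27)^(1/4) = 1.24 × 10^-6 M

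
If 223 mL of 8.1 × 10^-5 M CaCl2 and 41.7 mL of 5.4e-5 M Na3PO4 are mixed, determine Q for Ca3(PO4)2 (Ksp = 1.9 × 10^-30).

Q ≈ 2.3 × 10^-23

Total volume = 223 + 41.7 = 264.7 mL.
[Ca^2+] = 8.1 × 10^-5 × (223/264.7) = 6.82 x 10^-5 M
[PO4^3-] = 5.4 × 10^-5 × (41.7/264.7) = 8.51 × 10^-6 M
Ca3(PO4)2(s) ⇌ 3 Ca^2+(aq) + 2 PO4^3-(aq), so Q = [Ca^2+]^3[PO4^3-]^2
Q = (6.82 × 10^-5)^3(8.51 × 10^-6)^2 = 2.3 × 10^-23
Q > Ksp, so Ca3(PO4)2 will precipitate.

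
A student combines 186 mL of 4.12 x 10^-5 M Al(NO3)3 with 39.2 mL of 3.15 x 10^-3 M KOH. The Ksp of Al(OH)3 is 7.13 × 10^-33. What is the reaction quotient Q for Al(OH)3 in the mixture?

5.61 × 10^-15

Total volume = 186 + 39.2 = 225.2 mL.
[Al^3+] = 4.12 x 10^-5 × (186/225.2) = 3.403 x 10^-5 M
[OH^-] = 3.15 x 10^-3 × (39.2/225.2) = 5.483 × 10^-4 M
Al(OH)3(s) ⇌ Al^3+ + 3 OH^-, so Q = [Al^3+][OH^-]^3
Q = (3.403 × 10^-5)(5.483 × 10^-4)^3 = 5.61 × 10^-15
Q > Ksp, so Al(OH)3 will precipitate.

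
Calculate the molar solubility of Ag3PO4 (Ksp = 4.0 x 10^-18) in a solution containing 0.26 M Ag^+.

Ag3PO4(s) ⇌ 3 Ag^+ + PO4^3-
Ksp = [Ag^+]^3[PO4^3-]
If s mol/L dissolves here, [Ag^+] = 0.26 + 3s ≈ 0.26, [PO4^3-] = s (Ksp is small, so little additional dissolves).
Ksp ≈ (0.26)^3 × s
s = 2.3 × 10^-16 M
Check: 3s = 6.8 × 10^-16 ≪ 0.26, so the approximation is valid.

2.3 × 10^-16 M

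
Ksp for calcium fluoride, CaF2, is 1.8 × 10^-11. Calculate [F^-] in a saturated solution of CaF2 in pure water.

CaF2(s) ⇌ Ca^2+(aq) + 2 F^-(aq)
Ksp = [Ca^2+][F^-]^2
For each mole of CaF2 that dissolves: [Ca^2+] = s, [F^-] = 2s.
Substituting: Ksp = s(2s)^2 = 4s^3
s = (1.8 × 10^-11 / 4)^(1/3) = 1.65 × 10^-4 M
[F^-] = 2s = 3.3 × 10^-4 M

[F^-] ≈ 3.3e-4 M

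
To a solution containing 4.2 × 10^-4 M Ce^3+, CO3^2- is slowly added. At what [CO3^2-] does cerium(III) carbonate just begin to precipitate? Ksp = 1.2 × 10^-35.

Ce2(CO3)3(s) <=> 2 Ce^3+ + 3 CO3^2-
Ksp = [Ce^3+]^2[CO3^2-]^3
Precipitation begins when Q = Ksp. With [Ce^3+] = 4.2 × 10^-4 M:
1.2 × 10^-35 = (4.2 × 10^-4)^2 × [CO3^2-]^3
[CO3^2-] = (1.2 × 10^-35 / 1.76 x 10^-7)^(1/3) = 4.1 × 10^-10 M

4.1 × 10^-10 M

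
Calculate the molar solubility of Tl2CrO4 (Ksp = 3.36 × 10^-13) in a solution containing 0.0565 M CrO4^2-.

Tl2CrO4(s) ⇌ 2 Tl^+(aq) + CrO4^2-(aq)
Ksp = [Tl^+]^2[CrO4^2-]
Let s = moles of Tl2CrO4 that dissolve per litre. [Tl^+] = 2s, [CrO4^2-] = 0.0565 + s ≈ 0.0565 (common-ion effect: CrO4^2- is already 0.0565 M).
Ksp ≈ (2s)^2 × 0.0565
s = 1.22 x 10^-6 M
Check: s = 1.2 × 10^-6 ≪ 0.0565, so the approximation is valid.

s = 1.22 × 10^-6 M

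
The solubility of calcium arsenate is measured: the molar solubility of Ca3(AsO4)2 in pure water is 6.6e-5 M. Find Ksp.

1.4e-19

Ca3(AsO4)2(s) ⇌ 3 Ca^2+(aq) + 2 AsO4^3-(aq)
Let s = molar solubility. Then [Ca^2+] = 3s and [AsO4^3-] = 2s.
Ksp = [Ca^2+]^3[AsO4^3-]^2
Ksp = (3s)^3(2s)^2 = 108s^5
With s = 6.6 × 10^-5: Ksp = 1.4 × 10^-19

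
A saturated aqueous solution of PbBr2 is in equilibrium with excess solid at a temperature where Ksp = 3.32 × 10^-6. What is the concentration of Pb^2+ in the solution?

PbBr2(s) ⇌ Pb^2+ + 2 Br^-
Ksp = [Pb^2+][Br^-]^2
With molar solubility s: [Pb^2+] = s, [Br^-] = 2s.
Substituting: Ksp = s(2s)^2 = 4s^3
s^3 = 3.32 × 10^-6 / 4, so s = 9.398 × 10^-3 M
[Pb^2+] = s = 9.40 × 10^-3 M

[Pb^2+] ≈ 9.40 x 10^-3 M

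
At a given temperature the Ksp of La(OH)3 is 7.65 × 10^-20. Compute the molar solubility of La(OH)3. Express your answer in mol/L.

s ≈ 7.30 × 10^-6 M

La(OH)3(s) <=> La^3+ + 3 OH^-
Ksp = [La^3+][OH^-]^3
For each mole of La(OH)3 that dissolves: [La^3+] = s, [OH^-] = 3s.
Ksp = s(3s)^3 = 27s^4
s = (7.65 × 10^-20 / 27)^(1/4) = 7.30 x 10^-6 M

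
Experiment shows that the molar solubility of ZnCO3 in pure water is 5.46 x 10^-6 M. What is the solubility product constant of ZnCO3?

Ksp ≈ 2.98 × 10^-11

ZnCO3(s) ⇌ Zn^2+ + CO3^2-
With molar solubility s: [Zn^2+] = s, [CO3^2-] = s.
Ksp = [Zn^2+][CO3^2-]
Ksp = s × s = s^2
With s = 5.46 × 10^-6: Ksp = 2.98 × 10^-11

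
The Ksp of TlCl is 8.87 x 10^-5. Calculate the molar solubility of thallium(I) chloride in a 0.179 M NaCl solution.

s ≈ 4.96 x 10^-4 M

TlCl(s) ⇌ Tl^+(aq) + Cl^-(aq)
Ksp = [Tl^+][Cl^-]
If s mol/L dissolves here, [Tl^+] = s, [Cl^-] = 0.179 + s ≈ 0.179 (since Cl^- from NaCl dominates).
Ksp ≈ s × 0.179
s = 4.96 x 10^-4 M
Check: s = 5.0 x 10^-4 ≪ 0.179, so the approximation is valid.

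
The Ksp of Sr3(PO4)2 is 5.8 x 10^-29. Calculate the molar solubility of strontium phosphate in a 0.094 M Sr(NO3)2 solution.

Sr3(PO4)2(s) <=> 3 Sr^2+ + 2 PO4^3-
Ksp = [Sr^2+]^3[PO4^3-]^2
Let s = moles of Sr3(PO4)2 that dissolve per litre. [Sr^2+] = 0.094 + 3s ≈ 0.094, [PO4^3-] = 2s (common-ion effect: Sr^2+ is already 0.094 M).
Ksp ≈ (0.094)^3 × (2s)^2
s = 1.3 × 10^-13 M
Check: 3s = 4.0 × 10^-13 ≪ 0.094, so the approximation is valid.

s = 1.3e-13 M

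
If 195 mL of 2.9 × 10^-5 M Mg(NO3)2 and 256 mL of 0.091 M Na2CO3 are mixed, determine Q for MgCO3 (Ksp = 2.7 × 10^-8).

Total volume = 195 + 256 = 451 mL.
[Mg^2+] = 2.9 × 10^-5 × (195/451) = 1.25 × 10^-5 M
[CO3^2-] = 9.1 × 10^-2 × (256/451) = 5.17 x 10^-2 M
MgCO3(s) ⇌ Mg^2+ + CO3^2-, so Q = [Mg^2+][CO3^2-]
Q = (1.25 × 10^-5)(5.17 x 10^-2) = 6.5 × 10^-7
Q > Ksp, so MgCO3 will precipitate.

Q = 6.5 × 10^-7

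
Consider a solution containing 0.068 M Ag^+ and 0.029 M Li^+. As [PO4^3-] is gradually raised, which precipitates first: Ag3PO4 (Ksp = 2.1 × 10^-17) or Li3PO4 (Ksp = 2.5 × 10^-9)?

Each salt begins to precipitate when Q = Ksp, i.e. when [PO4^3-] reaches its threshold.
For Ag3PO4: 2.1 × 10^-17 = (0.068)^3 × [PO4^3-]  ⇒  [PO4^3-] = 6.7 × 10^-14 M.
For Li3PO4: 2.5 × 10^-9 = (0.029)^3 × [PO4^3-]  ⇒  [PO4^3-] = 1.0 × 10^-4 M.
The salt with the lower threshold [PO4^3-] precipitates first: Ag3PO4.

Ag3PO4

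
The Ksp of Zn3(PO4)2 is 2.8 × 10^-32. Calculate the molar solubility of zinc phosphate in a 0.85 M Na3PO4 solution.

Zn3(PO4)2(s) ⇌ 3 Zn^2+ + 2 PO4^3-
Ksp = [Zn^2+]^3[PO4^3-]^2
Let s be the molar solubility in this solution. [Zn^2+] = 3s, [PO4^3-] = 0.85 + 2s ≈ 0.85 (since PO4^3- from Na3PO4 dominates).
Ksp ≈ (3s)^3 × (0.85)^2
s = 1.1 × 10^-11 M
Check: 2s = 2.3 × 10^-11 ≪ 0.85, so the approximation is valid.

s ≈ 1.1 × 10^-11 M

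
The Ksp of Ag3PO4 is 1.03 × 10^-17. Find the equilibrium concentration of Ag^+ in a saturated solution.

Ag3PO4(s) ⇌ 3 Ag^+ + PO4^3-
Ksp = [Ag^+]^3[PO4^3-]
Let s = molar solubility. Then [Ag^+] = 3s and [PO4^3-] = s.
Substituting: Ksp = (3s)^3s = 27s^4
Solving, s = (1.03 × 10^-17/27)^(1/4) = 2.485 × 10^-5 M
[Ag^+] = 3s = 7.46 x 10^-5 M

7.46e-5 M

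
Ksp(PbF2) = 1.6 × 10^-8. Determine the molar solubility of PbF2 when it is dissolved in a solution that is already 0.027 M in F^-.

PbF2(s) ⇌ Pb^2+(aq) + 2 F^-(aq)
Ksp = [Pb^2+][F^-]^2
Let s be the molar solubility in this solution. [Pb^2+] = s, [F^-] = 0.027 + 2s ≈ 0.027 (since the F^- already present dominates).
Ksp ≈ s × (0.027)^2
s = 2.2 x 10^-5 M
Check: 2s = 4.4 × 10^-5 ≪ 0.027, so the approximation is valid.

s = 2.2e-5 M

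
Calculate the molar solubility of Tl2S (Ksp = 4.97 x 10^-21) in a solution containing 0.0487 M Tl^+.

Tl2S(s) <=> 2 Tl^+(aq) + S^2-(aq)
Ksp = [Tl^+]^2[S^2-]
If s mol/L dissolves here, [Tl^+] = 0.0487 + 2s ≈ 0.0487, [S^2-] = s (since the Tl^+ already present dominates).
Ksp ≈ (0.0487)^2 × s
s = 2.10 x 10^-18 M
Check: 2s = 4.2 x 10^-18 ≪ 0.0487, so the approximation is valid.

s = 2.10e-18 M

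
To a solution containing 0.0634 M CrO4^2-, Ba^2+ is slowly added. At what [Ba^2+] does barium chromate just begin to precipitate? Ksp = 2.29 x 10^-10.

3.61 × 10^-9 M

BaCrO4(s) <=> Ba^2+ + CrO4^2-
Ksp = [Ba^2+][CrO4^2-]
Precipitation begins when Q = Ksp. With [CrO4^2-] = 0.0634 M:
2.29 x 10^-10 = (0.0634) × [Ba^2+]
[Ba^2+] = (2.29 x 10^-10 / 6.34 × 10^-2) = 3.61 x 10^-9 M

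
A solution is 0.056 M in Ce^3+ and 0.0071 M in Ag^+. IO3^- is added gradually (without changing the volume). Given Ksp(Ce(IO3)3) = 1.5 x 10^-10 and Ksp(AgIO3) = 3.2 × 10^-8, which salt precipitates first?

Each salt begins to precipitate when Q = Ksp, i.e. when [IO3^-] reaches its threshold.
For Ce(IO3)3: 1.5 x 10^-10 = 0.056 × [IO3^-]^3  ⇒  [IO3^-] = 1.4 x 10^-3 M.
For AgIO3: 3.2 × 10^-8 = 0.0071 × [IO3^-]  ⇒  [IO3^-] = 4.5 × 10^-6 M.
The salt with the lower threshold [IO3^-] precipitates first: AgIO3.

AgIO3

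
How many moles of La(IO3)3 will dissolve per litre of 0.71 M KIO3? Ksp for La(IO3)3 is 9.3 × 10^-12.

2.6e-11 M

La(IO3)3(s) ⇌ La^3+(aq) + 3 IO3^-(aq)
Ksp = [La^3+][IO3^-]^3
Let s = moles of La(IO3)3 that dissolve per litre. [La^3+] = s, [IO3^-] = 0.71 + 3s ≈ 0.71 (common-ion effect: IO3^- is already 0.71 M).
Ksp ≈ s × (0.71)^3
s = 2.6 × 10^-11 M
Check: 3s = 7.8 × 10^-11 ≪ 0.71, so the approximation is valid.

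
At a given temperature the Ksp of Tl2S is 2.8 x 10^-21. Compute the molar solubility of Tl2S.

8.9e-8 M

Tl2S(s) ⇌ 2 Tl^+ + S^2-
Ksp = [Tl^+]^2[S^2-]
Let s = molar solubility. Then [Tl^+] = 2s and [S^2-] = s.
So Ksp = (2s)^2 × s = 4s^3
s = (2.8 x 10^-21 / 4)^(1/3) = 8.9 × 10^-8 M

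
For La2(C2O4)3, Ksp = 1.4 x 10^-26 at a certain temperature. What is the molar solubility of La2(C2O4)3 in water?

2.6 × 10^-6 M

La2(C2O4)3(s) <=> 2 La^3+(aq) + 3 C2O4^2-(aq)
Ksp = [La^3+]^2[C2O4^2-]^3
Let s = molar solubility. Then [La^3+] = 2s and [C2O4^2-] = 3s.
Ksp = (2s)^2(3s)^3 = 108s^5
Solving, s = (1.4 x 10^-26/108)^(1/5) = 2.6 × 10^-6 M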